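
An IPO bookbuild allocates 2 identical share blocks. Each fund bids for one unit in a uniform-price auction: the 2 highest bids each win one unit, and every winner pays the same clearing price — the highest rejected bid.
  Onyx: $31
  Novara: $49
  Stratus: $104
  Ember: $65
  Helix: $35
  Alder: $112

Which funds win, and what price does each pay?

Sorting: 112 (Alder), 104 (Stratus), 65 (Ember), 49 (Novara), …
Winners (2 units): Alder, Stratus.
Clearing price = highest rejected bid = $65.

Alder, Stratus; each pays $65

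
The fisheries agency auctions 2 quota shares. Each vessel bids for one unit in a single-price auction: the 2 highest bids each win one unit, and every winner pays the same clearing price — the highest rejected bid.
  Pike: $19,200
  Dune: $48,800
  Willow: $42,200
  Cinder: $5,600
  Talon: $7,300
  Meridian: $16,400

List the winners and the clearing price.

Bids ranked high→low: 48,800 (Dune), 42,200 (Willow), 19,200 (Pike), 16,400 (Meridian), …
Winners (2 units): Dune, Willow.
Highest unsuccessful bid: $19,200 → clearing price.

Dune, Willow; each pays $19,200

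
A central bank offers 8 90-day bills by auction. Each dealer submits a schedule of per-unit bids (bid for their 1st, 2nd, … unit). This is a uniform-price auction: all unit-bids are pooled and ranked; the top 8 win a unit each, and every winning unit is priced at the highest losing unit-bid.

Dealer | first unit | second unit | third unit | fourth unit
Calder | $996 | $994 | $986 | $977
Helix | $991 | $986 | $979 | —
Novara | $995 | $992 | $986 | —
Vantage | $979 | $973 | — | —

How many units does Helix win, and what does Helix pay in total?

Merging the schedules and taking the best 8: 996 (Calder-1), 995 (Novara-1), 994 (Calder-2), 992 (Novara-2), 991 (Helix-1), 986 (Calder-3), 986 (Helix-2), 986 (Novara-3)
First bid not allocated: $979.
Helix wins 2 unit(s) at $979 each.

Helix: 2 units, pays $1,958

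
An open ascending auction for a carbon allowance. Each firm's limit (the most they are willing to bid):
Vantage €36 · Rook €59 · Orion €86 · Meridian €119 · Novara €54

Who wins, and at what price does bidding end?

Ascending (English) auction: the price rises until one bidder remains; the winner pays the price at which the last rival dropped out.
Sorting limits: 119 (Meridian) > 86 (Orion) > 59 (Rook) > 54 (Novara) > 36 (Vantage)
Bidding ends when Orion exits at €86; Meridian takes it.

Meridian wins at €86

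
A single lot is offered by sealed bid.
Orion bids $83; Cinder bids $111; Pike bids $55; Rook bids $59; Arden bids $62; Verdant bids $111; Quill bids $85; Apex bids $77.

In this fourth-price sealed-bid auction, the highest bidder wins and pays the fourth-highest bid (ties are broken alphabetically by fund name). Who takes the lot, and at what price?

Sorting bids: 111 (Cinder) > 111 (Verdant) > 85 (Quill) > 83 (Orion) > 77 (Apex) > 62 (Arden) > …
Cinder and Verdant tie at $111; tie-break gives it to Cinder.
Cinder is highest; pays the fourth-highest bid, $83.

Cinder pays $83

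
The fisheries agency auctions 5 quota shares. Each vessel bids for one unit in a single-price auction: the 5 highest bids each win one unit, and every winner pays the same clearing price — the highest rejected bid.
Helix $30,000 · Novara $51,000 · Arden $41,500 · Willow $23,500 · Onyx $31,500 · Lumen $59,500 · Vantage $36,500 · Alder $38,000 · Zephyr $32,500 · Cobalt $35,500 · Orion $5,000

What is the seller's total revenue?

Total revenue: $177,500

Ordering the bids: 59,500 (Lumen), 51,000 (Novara), 41,500 (Arden), 38,000 (Alder), 36,500 (Vantage), 35,500 (Cobalt), 32,500 (Zephyr), …
Winners (5 units): Lumen, Novara, Arden, Alder, Vantage.
Highest unsuccessful bid: $35,500 → clearing price.
Total revenue = 5 × $35,500 = $177,500.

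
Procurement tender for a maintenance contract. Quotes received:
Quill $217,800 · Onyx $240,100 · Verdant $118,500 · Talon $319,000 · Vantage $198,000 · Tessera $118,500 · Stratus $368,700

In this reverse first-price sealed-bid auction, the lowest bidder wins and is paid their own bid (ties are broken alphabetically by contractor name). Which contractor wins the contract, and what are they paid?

Bids ranked: 118,500 (Tessera) < 118,500 (Verdant) < 198,000 (Vantage) < 217,800 (Quill) < 240,100 (Onyx) < 319,000 (Talon) < …
Tie at $118,500 → Tessera wins by tie-break.
Tessera has the lowest bid and is paid exactly that: $118,500.

Tessera is paid $118,500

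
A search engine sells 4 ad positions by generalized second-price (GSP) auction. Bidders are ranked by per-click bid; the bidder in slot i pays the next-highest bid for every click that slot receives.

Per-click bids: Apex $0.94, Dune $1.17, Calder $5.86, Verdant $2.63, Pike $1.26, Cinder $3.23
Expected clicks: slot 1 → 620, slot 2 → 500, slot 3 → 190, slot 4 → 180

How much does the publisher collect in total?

Per-click bids in order: $5.86 (Calder) > $3.23 (Cinder) > $2.63 (Verdant) > $1.26 (Pike) > $1.17 (Dune) > …
Slot 1: Calder pays $3.23 × 620 = $2002.60
Slot 2: Cinder pays $2.63 × 500 = $1315.00
Slot 3: Verdant pays $1.26 × 190 = $239.40
Slot 4: Pike pays $1.17 × 180 = $210.60
Total = $3767.60

Total revenue: $3767.60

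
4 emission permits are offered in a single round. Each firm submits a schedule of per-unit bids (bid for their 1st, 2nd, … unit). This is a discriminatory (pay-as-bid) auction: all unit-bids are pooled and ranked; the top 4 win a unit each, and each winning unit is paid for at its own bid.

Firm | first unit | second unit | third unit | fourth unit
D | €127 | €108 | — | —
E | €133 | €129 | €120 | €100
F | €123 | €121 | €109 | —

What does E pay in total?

E pays €262

Merging the schedules and taking the best 4: 133 (E-1), 129 (E-2), 127 (D-1), 123 (F-1)
Next rejected bid: €121 (not a price — pay-as-bid).
E's winning unit-bids: 133 + 129 = €262.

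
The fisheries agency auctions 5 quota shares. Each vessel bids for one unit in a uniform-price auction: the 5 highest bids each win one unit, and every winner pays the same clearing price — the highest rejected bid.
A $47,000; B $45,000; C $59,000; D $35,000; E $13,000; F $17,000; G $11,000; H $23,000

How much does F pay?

F pays $0

Ordering the bids: 59,000 (C), 47,000 (A), 45,000 (B), 35,000 (D), 23,000 (H), 17,000 (F), 13,000 (E), …
The 5 highest are C, A, B, D, H.
First losing bid is F's $17,000, which sets the uniform price.
F does not win → pays $0.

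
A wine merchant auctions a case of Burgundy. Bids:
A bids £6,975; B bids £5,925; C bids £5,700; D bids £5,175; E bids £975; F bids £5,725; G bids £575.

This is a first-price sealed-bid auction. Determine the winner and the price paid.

Sorting bids: 6,975 (A) > 5,925 (B) > 5,725 (F) > 5,700 (C) > 5,175 (D) > 975 (E) > …
First-price: A pays what they bid, £6,975.

A pays £6,975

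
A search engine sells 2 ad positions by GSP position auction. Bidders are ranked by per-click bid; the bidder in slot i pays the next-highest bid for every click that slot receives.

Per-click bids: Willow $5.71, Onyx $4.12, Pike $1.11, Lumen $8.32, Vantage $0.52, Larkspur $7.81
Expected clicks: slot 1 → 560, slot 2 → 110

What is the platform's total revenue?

Total revenue: $5001.70

Sorting advertisers: $8.32 (Lumen) > $7.81 (Larkspur) > $5.71 (Willow) > …
Slot 1: Lumen pays $7.81 × 560 = $4373.60
Slot 2: Larkspur pays $5.71 × 110 = $628.10
Total = $5001.70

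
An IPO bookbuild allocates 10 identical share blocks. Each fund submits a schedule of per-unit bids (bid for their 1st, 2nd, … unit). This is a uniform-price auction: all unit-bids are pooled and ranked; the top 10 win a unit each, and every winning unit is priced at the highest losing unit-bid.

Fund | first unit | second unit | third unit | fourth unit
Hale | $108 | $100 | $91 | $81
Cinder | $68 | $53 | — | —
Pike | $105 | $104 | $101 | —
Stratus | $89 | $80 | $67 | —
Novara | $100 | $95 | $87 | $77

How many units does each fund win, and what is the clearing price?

Merging the schedules and taking the best 10: 108 (Hale-1), 105 (Pike-1), 104 (Pike-2), 101 (Pike-3), 100 (Hale-2), 100 (Novara-1), 95 (Novara-2), 91 (Hale-3), 89 (Stratus-1), 87 (Novara-3)
First bid not allocated: $81.
Allocation: Hale 3, Novara 3, Pike 3, Stratus 1.

Hale 3, Novara 3, Pike 3, Stratus 1; clearing price $81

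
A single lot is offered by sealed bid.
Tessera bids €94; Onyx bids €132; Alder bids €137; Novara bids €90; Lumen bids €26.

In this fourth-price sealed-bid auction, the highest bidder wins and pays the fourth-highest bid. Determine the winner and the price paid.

Rule: the highest bidder wins and pays the fourth-highest bid.
Bids ranked: 137 (Alder) > 132 (Onyx) > 94 (Tessera) > 90 (Novara) > 26 (Lumen)
Alder is highest; pays the fourth-highest bid, €90.

Alder pays €90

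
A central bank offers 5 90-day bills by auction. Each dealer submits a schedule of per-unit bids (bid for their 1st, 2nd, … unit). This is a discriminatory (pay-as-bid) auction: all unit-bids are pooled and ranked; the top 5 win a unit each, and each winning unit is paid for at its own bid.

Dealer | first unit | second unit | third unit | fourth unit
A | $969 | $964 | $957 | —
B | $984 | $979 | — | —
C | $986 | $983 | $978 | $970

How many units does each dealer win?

B 2, C 3

All unit-bids, highest first — top 5: 986 (C-1), 984 (B-1), 983 (C-2), 979 (B-2), 978 (C-3)
Next rejected bid: $970 (not a price — pay-as-bid).
Allocation: B 2, C 3.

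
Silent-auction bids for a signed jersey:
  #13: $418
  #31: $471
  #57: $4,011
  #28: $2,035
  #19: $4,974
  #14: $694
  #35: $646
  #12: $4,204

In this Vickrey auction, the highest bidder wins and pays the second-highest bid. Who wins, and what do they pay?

Sorting bids: 4,974 (#19) > 4,204 (#12) > 4,011 (#57) > 2,035 (#28) > 694 (#14) > 646 (#35) > …
Second-price: #19 pays #12's bid of $4,204.

#19 pays $4,204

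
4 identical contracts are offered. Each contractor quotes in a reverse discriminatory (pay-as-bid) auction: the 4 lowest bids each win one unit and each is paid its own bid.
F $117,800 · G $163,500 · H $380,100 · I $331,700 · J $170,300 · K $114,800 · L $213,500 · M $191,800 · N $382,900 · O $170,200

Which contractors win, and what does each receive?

Ordering the bids: 114,800 (K), 117,800 (F), 163,500 (G), 170,200 (O), 170,300 (J), 191,800 (M), …
The 4 lowest are K, F, G, O.
Each winner is paid its own bid: K $114,800, F $117,800, G $163,500, O $170,200.

K $114,800, F $117,800, G $163,500, O $170,200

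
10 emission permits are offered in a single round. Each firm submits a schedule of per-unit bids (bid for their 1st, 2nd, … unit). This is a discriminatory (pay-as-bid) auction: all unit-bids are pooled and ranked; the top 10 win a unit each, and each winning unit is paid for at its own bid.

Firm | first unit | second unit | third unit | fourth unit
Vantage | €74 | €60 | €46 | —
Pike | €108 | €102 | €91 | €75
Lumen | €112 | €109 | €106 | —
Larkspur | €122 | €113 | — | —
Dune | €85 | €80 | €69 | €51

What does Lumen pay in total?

Merging the schedules and taking the best 10: 122 (Larkspur-1), 113 (Larkspur-2), 112 (Lumen-1), 109 (Lumen-2), 108 (Pike-1), 106 (Lumen-3), 102 (Pike-2), 91 (Pike-3), 85 (Dune-1), 80 (Dune-2)
Next rejected bid: €75 (not a price — pay-as-bid).
Lumen's winning unit-bids: 112 + 109 + 106 = €327.

Lumen pays €327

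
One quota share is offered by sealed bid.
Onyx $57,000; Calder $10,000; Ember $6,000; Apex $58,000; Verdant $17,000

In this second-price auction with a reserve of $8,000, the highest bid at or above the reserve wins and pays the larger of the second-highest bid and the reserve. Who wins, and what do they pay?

Apex pays $57,000

Second-price auction with a reserve of $8,000: the highest bid at or above the reserve wins and pays the larger of the second-highest bid and the reserve.
Bids in order: 58,000 (Apex) > 57,000 (Onyx) > 17,000 (Verdant) > 10,000 (Calder) > 6,000 (Ember)
Apex has the top bid at or above the reserve ($58,000).
Second-highest bid $57,000 exceeds the reserve $8,000 → payment $57,000.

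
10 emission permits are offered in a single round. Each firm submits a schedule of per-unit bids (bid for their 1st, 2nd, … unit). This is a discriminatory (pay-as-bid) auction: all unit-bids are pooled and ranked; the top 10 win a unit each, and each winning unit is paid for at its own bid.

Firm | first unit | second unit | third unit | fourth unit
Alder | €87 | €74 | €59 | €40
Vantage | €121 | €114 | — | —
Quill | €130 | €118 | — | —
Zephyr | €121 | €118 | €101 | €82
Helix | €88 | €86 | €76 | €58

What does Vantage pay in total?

Merging the schedules and taking the best 10: 130 (Quill-1), 121 (Vantage-1), 121 (Zephyr-1), 118 (Quill-2), 118 (Zephyr-2), 114 (Vantage-2), 101 (Zephyr-3), 88 (Helix-1), 87 (Alder-1), 86 (Helix-2)
Next rejected bid: €82 (not a price — pay-as-bid).
Vantage's winning unit-bids: 121 + 114 = €235.

Vantage pays €235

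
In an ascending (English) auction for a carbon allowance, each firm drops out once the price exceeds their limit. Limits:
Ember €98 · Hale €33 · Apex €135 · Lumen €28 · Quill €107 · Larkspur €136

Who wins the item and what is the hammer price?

Larkspur wins at €135

Open ascending-bid auction: the price rises until one bidder remains; the winner pays the price at which the last rival dropped out.
Limits ranked: 136 (Larkspur) > 135 (Apex) > 107 (Quill) > 98 (Ember) > 33 (Hale) > 28 (Lumen)
Apex is the last rival to drop out, at €135; Larkspur remains and wins at that price.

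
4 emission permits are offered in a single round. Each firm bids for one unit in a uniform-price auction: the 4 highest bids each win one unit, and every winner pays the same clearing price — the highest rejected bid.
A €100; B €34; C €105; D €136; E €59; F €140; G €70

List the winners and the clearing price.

Ordering the bids: 140 (F), 136 (D), 105 (C), 100 (A), 70 (G), 59 (E), …
Winners (4 units): F, D, C, A.
Clearing price = highest rejected bid = €70.

F, D, C, A; each pays €70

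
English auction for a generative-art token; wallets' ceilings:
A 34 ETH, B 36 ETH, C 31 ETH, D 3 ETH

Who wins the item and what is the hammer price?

B wins at 34 ETH

Sorting limits: 36 (B) > 34 (A) > 31 (C) > 3 (D)
A is the last rival to drop out, at 34 ETH; B remains and wins at that price.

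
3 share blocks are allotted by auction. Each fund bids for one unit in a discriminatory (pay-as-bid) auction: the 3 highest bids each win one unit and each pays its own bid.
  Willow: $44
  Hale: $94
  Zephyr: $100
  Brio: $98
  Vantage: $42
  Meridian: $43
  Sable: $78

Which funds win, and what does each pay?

Ordering the bids: 100 (Zephyr), 98 (Brio), 94 (Hale), 78 (Sable), 44 (Willow), …
Top 3: Zephyr, Brio, Hale.
Each winner pays its own bid: Zephyr $100, Brio $98, Hale $94.

Zephyr $100, Brio $98, Hale $94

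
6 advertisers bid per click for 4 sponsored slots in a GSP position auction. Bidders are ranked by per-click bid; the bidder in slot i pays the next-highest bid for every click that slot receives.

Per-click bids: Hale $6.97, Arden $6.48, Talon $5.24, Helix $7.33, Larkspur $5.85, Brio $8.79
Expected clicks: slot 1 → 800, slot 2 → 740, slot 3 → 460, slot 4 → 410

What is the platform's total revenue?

Sorting advertisers: $8.79 (Brio) > $7.33 (Helix) > $6.97 (Hale) > $6.48 (Arden) > $5.85 (Larkspur) > …
Slot 1: Brio pays $7.33 × 800 = $5864.00
Slot 2: Helix pays $6.97 × 740 = $5157.80
Slot 3: Hale pays $6.48 × 460 = $2980.80
Slot 4: Arden pays $5.85 × 410 = $2398.50
Total = $16401.10

Total revenue: $16401.10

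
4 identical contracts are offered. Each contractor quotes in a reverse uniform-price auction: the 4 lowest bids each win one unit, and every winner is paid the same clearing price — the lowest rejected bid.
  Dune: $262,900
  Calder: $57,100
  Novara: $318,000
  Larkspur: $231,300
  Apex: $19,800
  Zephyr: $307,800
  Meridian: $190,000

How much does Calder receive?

Calder is paid $262,900

Ordering the bids: 19,800 (Apex), 57,100 (Calder), 190,000 (Meridian), 231,300 (Larkspur), 262,900 (Dune), 307,800 (Zephyr), …
The 4 lowest are Apex, Calder, Meridian, Larkspur.
Lowest unsuccessful bid: $262,900 → clearing price.
Calder wins → is paid $262,900.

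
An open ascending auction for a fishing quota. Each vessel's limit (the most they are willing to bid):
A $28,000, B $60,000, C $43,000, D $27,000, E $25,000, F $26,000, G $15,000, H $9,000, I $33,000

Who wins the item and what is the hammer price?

Limits ranked: 60,000 (B) > 43,000 (C) > 33,000 (I) > 28,000 (A) > 27,000 (D) > 26,000 (F) > …
Once the price passes $43,000, only B is left; the hammer falls at C's limit of $43,000.

B wins at $43,000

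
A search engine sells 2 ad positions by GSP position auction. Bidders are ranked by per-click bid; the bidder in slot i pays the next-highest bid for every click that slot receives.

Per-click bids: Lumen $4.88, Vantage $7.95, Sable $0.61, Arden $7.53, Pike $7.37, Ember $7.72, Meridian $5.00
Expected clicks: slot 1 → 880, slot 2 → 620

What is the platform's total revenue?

Total revenue: $11462.20

Per-click bids in order: $7.95 (Vantage) > $7.72 (Ember) > $7.53 (Arden) > …
Slot 1: Vantage pays $7.72 × 880 = $6793.60
Slot 2: Ember pays $7.53 × 620 = $4668.60
Total = $11462.20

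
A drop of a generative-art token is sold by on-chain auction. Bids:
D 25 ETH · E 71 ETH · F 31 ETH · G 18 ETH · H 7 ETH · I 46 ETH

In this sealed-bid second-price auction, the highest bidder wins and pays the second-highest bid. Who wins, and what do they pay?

Bids ranked: 71 (E) > 46 (I) > 31 (F) > 25 (D) > 18 (G) > 7 (H)
Second-price: E pays I's bid of 46 ETH.

E pays 46 ETH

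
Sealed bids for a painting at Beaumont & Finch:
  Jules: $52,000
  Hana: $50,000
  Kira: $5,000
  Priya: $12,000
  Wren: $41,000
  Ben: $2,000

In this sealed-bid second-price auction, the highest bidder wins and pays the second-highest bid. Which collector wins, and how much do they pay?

Bids in order: 52,000 (Jules) > 50,000 (Hana) > 41,000 (Wren) > 12,000 (Priya) > 5,000 (Kira) > 2,000 (Ben)
Second-price: Jules pays Hana's bid of $50,000.

Jules pays $50,000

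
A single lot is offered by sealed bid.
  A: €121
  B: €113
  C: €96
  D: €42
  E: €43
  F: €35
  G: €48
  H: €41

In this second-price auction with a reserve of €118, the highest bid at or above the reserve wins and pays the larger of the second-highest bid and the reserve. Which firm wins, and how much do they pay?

Second-price auction with a reserve of €118: the highest bid at or above the reserve wins and pays the larger of the second-highest bid and the reserve.
Sorting bids: 121 (A) > 113 (B) > 96 (C) > 48 (G) > 43 (E) > 42 (D) > …
Highest eligible bid: A at €121.
max(second-highest €113, reserve €118) = €118.

A pays €118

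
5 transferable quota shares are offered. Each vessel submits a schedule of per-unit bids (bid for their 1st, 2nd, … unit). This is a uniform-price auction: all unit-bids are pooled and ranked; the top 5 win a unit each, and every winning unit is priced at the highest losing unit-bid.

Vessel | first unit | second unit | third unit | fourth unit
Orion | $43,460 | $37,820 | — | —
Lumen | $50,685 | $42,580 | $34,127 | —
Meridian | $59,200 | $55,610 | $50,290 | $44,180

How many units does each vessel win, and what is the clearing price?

Lumen 1, Meridian 4; clearing price $43,460

Pooled unit-bids ranked (top 5): 59,200 (Meridian-1), 55,610 (Meridian-2), 50,685 (Lumen-1), 50,290 (Meridian-3), 44,180 (Meridian-4)
Highest rejected unit-bid = $43,460.
Allocation: Lumen 1, Meridian 4.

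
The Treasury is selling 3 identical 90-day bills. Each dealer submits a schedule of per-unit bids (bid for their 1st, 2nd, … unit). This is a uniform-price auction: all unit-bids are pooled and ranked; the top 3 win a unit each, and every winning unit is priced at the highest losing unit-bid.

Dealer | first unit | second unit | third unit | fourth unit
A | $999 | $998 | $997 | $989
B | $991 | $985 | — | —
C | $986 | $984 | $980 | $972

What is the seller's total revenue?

Pooled unit-bids ranked (top 3): 999 (A-1), 998 (A-2), 997 (A-3)
First bid not allocated: $991.
Allocation: A 3. Every unit priced at $991.
Revenue = 3 × 991 = $2,973.

Total revenue: $2,973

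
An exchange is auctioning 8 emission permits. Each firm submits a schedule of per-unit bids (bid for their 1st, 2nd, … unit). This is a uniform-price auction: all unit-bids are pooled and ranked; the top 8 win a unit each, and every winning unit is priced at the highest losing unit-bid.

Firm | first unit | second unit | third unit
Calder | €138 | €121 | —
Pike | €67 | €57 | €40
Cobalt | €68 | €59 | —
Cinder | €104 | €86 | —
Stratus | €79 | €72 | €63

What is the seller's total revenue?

Pooled unit-bids ranked (top 8): 138 (Calder-1), 121 (Calder-2), 104 (Cinder-1), 86 (Cinder-2), 79 (Stratus-1), 72 (Stratus-2), 68 (Cobalt-1), 67 (Pike-1)
Highest rejected unit-bid = €63.
Allocation: Calder 2, Cinder 2, Cobalt 1, Pike 1, Stratus 2. Every unit priced at €63.
Revenue = 8 × 63 = €504.

Total revenue: €504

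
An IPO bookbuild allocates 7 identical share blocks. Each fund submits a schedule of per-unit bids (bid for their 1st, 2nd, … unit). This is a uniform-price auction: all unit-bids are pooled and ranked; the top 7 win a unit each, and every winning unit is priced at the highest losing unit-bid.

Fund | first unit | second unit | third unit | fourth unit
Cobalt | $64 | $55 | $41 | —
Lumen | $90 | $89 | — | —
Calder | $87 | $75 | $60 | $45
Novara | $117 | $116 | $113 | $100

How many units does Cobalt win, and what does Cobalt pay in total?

Cobalt: 0 units, pays $0

All unit-bids, highest first — top 7: 117 (Novara-1), 116 (Novara-2), 113 (Novara-3), 100 (Novara-4), 90 (Lumen-1), 89 (Lumen-2), 87 (Calder-1)
Highest rejected unit-bid = $75.
Cobalt wins 0 unit(s) at $75 each.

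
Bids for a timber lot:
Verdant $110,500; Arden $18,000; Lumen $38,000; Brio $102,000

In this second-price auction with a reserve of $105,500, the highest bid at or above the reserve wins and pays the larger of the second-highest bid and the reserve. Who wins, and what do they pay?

Bids in order: 110,500 (Verdant) > 102,000 (Brio) > 38,000 (Lumen) > 18,000 (Arden)
Verdant has the top bid at or above the reserve ($110,500).
Second-highest bid $102,000 is below the reserve $105,500, so the reserve binds → payment $105,500.

Verdant pays $105,500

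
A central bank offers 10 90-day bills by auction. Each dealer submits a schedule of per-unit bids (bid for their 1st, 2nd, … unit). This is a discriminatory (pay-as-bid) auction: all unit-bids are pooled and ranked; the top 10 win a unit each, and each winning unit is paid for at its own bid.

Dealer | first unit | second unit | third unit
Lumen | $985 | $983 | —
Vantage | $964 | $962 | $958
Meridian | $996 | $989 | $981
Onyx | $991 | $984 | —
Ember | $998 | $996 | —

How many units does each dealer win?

Ember 2, Lumen 2, Meridian 3, Onyx 2, Vantage 1

All unit-bids, highest first — top 10: 998 (Ember-1), 996 (Meridian-1), 996 (Ember-2), 991 (Onyx-1), 989 (Meridian-2), 985 (Lumen-1), 984 (Onyx-2), 983 (Lumen-2), 981 (Meridian-3), 964 (Vantage-1)
Next rejected bid: $962 (not a price — pay-as-bid).
Allocation: Ember 2, Lumen 2, Meridian 3, Onyx 2, Vantage 1.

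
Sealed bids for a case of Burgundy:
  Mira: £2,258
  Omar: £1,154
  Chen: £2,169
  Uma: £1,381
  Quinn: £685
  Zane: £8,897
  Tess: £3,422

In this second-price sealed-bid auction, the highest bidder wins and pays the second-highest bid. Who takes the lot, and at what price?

Bids ranked: 8,897 (Zane) > 3,422 (Tess) > 2,258 (Mira) > 2,169 (Chen) > 1,381 (Uma) > 1,154 (Omar) > …
Zane wins with the highest bid; price is set by the runner-up at £3,422.

Zane pays £3,422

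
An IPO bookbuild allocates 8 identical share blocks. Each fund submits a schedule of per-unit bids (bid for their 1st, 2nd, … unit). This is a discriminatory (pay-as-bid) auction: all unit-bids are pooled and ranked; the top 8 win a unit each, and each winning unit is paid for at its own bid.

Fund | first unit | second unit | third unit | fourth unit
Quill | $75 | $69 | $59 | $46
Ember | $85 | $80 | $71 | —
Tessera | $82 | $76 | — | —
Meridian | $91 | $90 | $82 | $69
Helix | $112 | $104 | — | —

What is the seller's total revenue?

Pooled unit-bids ranked (top 8): 112 (Helix-1), 104 (Helix-2), 91 (Meridian-1), 90 (Meridian-2), 85 (Ember-1), 82 (Tessera-1), 82 (Meridian-3), 80 (Ember-2)
Next rejected bid: $76 (not a price — pay-as-bid).
Each winning unit pays its own bid.
Revenue = 112 + 104 + 91 + 90 + 85 + 82 + 82 + 80 = $726.

Total revenue: $726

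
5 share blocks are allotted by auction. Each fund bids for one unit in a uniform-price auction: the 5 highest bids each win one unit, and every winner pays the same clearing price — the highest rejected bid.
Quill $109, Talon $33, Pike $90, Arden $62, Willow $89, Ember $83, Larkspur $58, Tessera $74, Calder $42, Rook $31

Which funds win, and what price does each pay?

Quill, Pike, Willow, Ember, Tessera; each pays $62

Bids ranked high→low: 109 (Quill), 90 (Pike), 89 (Willow), 83 (Ember), 74 (Tessera), 62 (Arden), 58 (Larkspur), …
Top 5: Quill, Pike, Willow, Ember, Tessera.
First losing bid is Arden's $62, which sets the uniform price.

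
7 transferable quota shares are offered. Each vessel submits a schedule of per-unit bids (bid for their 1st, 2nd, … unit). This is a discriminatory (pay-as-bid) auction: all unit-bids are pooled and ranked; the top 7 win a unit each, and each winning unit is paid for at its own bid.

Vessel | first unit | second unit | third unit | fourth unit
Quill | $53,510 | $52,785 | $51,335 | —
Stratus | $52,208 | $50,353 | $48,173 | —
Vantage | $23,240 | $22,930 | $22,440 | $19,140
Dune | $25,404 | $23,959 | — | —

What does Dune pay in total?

Dune pays $25,404

Pooled unit-bids ranked (top 7): 53,510 (Quill-1), 52,785 (Quill-2), 52,208 (Stratus-1), 51,335 (Quill-3), 50,353 (Stratus-2), 48,173 (Stratus-3), 25,404 (Dune-1)
Next rejected bid: $23,959 (not a price — pay-as-bid).
Dune's winning unit-bids: 25,404 = $25,404.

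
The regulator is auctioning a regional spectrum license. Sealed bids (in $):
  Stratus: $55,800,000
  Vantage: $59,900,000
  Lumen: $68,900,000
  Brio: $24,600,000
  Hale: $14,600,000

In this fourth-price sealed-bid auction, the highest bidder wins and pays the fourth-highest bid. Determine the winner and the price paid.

Lumen pays $24,600,000

Bids in order: 68,900,000 (Lumen) > 59,900,000 (Vantage) > 55,800,000 (Stratus) > 24,600,000 (Brio) > 14,600,000 (Hale)
Lumen is highest; pays the fourth-highest bid, $24,600,000.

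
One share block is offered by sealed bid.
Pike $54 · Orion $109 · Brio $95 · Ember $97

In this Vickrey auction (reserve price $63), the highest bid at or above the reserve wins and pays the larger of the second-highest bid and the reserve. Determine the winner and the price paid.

Orion pays $97

Bids in order: 109 (Orion) > 97 (Ember) > 95 (Brio) > 54 (Pike)
Orion has the top bid at or above the reserve ($109).
Second-highest bid $97 exceeds the reserve $63 → payment $97.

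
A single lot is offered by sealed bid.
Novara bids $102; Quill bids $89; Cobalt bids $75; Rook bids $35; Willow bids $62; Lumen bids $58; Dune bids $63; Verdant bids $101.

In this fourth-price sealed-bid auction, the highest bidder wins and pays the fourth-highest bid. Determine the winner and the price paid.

Bids in order: 102 (Novara) > 101 (Verdant) > 89 (Quill) > 75 (Cobalt) > 63 (Dune) > 62 (Willow) > …
Novara is highest; pays the fourth-highest bid, $75.

Novara pays $75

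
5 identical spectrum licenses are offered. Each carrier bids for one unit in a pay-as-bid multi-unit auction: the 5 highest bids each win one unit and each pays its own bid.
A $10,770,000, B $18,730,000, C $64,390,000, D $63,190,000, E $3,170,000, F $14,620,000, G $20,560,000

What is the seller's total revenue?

Total revenue: $181,490,000

Ordering the bids: 64,390,000 (C), 63,190,000 (D), 20,560,000 (G), 18,730,000 (B), 14,620,000 (F), 10,770,000 (A), 3,170,000 (E)
Top 5: C, D, G, B, F.
Total revenue = 64,390,000 + 63,190,000 + 20,560,000 + 18,730,000 + 14,620,000 = $181,490,000.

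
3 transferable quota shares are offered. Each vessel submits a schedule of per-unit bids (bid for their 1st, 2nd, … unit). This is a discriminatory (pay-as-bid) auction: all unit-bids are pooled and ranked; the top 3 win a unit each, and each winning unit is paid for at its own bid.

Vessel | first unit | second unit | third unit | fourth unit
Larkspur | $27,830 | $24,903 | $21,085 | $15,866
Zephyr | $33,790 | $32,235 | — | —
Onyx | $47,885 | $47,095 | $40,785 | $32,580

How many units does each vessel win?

Pooled unit-bids ranked (top 3): 47,885 (Onyx-1), 47,095 (Onyx-2), 40,785 (Onyx-3)
Next rejected bid: $33,790 (not a price — pay-as-bid).
Allocation: Onyx 3.

Onyx 3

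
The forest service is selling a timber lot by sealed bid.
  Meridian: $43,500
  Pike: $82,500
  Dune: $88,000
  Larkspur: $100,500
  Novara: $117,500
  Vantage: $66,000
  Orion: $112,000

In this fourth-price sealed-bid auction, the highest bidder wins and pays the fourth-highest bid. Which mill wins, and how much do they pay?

Rule: the highest bidder wins and pays the fourth-highest bid.
Bids in order: 117,500 (Novara) > 112,000 (Orion) > 100,500 (Larkspur) > 88,000 (Dune) > 82,500 (Pike) > 66,000 (Vantage) > …
Novara is highest; pays the fourth-highest bid, $88,000.

Novara pays $88,000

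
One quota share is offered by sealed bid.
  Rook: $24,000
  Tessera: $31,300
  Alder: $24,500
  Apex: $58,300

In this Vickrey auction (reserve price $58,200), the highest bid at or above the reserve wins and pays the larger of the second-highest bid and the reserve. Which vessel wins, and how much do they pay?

Bids in order: 58,300 (Apex) > 31,300 (Tessera) > 24,500 (Alder) > 24,000 (Rook)
Highest eligible bid: Apex at $58,300.
max(second-highest $31,300, reserve $58,200) = $58,200.

Apex pays $58,200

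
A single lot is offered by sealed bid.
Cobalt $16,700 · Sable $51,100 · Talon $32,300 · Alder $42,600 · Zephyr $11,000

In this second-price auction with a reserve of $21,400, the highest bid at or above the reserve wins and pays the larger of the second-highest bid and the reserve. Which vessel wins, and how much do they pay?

Bids in order: 51,100 (Sable) > 42,600 (Alder) > 32,300 (Talon) > 16,700 (Cobalt) > 11,000 (Zephyr)
Sable has the top bid at or above the reserve ($51,100).
Second-highest bid $42,600 exceeds the reserve $21,400 → payment $42,600.

Sable pays $42,600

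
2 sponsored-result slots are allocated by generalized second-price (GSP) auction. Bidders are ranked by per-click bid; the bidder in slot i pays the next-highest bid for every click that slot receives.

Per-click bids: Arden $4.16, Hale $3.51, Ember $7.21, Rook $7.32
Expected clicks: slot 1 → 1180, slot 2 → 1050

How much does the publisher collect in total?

Sorting advertisers: $7.32 (Rook) > $7.21 (Ember) > $4.16 (Arden) > …
Slot 1: Rook pays $7.21 × 1180 = $8507.80
Slot 2: Ember pays $4.16 × 1050 = $4368.00
Total = $12875.80

Total revenue: $12875.80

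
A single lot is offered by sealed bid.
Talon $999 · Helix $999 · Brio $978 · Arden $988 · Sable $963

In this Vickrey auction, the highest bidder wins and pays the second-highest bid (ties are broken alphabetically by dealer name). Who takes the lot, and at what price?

Helix pays $999

Rule: the highest bidder wins and pays the second-highest bid.
Bids in order: 999 (Helix) > 999 (Talon) > 988 (Arden) > 978 (Brio) > 963 (Sable)
Helix and Talon tie at $999; tie-break gives it to Helix.
Second-price: Helix pays Talon's bid of $999.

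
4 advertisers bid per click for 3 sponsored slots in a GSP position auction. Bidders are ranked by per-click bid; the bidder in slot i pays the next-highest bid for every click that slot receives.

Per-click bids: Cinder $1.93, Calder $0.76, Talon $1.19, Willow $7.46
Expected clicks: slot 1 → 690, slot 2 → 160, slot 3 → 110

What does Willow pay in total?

Willow pays $1331.70

Ranked by bid: $7.46 (Willow) > $1.93 (Cinder) > $1.19 (Talon) > $0.76 (Calder)
Willow holds slot 1 → pays next bid $1.93 × 690 clicks = $1331.70.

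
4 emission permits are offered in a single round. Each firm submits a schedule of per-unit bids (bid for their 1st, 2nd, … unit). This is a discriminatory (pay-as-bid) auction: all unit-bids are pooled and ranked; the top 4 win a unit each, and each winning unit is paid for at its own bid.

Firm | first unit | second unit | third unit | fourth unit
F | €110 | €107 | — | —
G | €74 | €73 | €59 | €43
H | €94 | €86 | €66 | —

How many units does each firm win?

Merging the schedules and taking the best 4: 110 (F-1), 107 (F-2), 94 (H-1), 86 (H-2)
Next rejected bid: €74 (not a price — pay-as-bid).
Allocation: F 2, H 2.

F 2, H 2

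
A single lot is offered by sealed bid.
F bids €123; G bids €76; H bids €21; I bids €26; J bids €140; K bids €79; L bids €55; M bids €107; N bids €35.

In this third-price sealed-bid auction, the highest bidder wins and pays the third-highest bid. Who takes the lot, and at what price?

Sorting bids: 140 (J) > 123 (F) > 107 (M) > 79 (K) > 76 (G) > 55 (L) > …
J is highest; pays the third-highest bid, €107.

J pays €107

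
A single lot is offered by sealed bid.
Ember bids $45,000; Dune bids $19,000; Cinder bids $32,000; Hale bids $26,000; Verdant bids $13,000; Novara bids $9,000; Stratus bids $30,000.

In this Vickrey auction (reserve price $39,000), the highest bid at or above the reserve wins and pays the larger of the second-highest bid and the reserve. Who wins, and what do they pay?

Ember pays $39,000

Rule: the highest bid at or above the reserve wins and pays the larger of the second-highest bid and the reserve.
Sorting bids: 45,000 (Ember) > 32,000 (Cinder) > 30,000 (Stratus) > 26,000 (Hale) > 19,000 (Dune) > 13,000 (Verdant) > …
Ember has the top bid at or above the reserve ($45,000).
max(second-highest $32,000, reserve $39,000) = $39,000.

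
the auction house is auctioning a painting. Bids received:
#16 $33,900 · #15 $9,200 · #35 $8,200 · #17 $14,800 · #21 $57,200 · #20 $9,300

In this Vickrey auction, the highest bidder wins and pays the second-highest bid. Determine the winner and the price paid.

#21 pays $33,900

Bids in order: 57,200 (#21) > 33,900 (#16) > 14,800 (#17) > 9,300 (#20) > 9,200 (#15) > 8,200 (#35)
#21 wins with the highest bid; price is set by the runner-up at $33,900.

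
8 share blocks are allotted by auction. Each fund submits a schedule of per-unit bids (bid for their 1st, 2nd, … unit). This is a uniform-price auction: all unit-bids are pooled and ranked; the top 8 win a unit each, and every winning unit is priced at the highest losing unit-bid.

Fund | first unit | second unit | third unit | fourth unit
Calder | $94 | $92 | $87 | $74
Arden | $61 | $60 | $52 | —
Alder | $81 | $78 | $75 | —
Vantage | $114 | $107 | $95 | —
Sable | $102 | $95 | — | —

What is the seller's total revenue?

Total revenue: $648

Merging the schedules and taking the best 8: 114 (Vantage-1), 107 (Vantage-2), 102 (Sable-1), 95 (Vantage-3), 95 (Sable-2), 94 (Calder-1), 92 (Calder-2), 87 (Calder-3)
Highest rejected unit-bid = $81.
Allocation: Calder 3, Sable 2, Vantage 3. Every unit priced at $81.
Revenue = 8 × 81 = $648.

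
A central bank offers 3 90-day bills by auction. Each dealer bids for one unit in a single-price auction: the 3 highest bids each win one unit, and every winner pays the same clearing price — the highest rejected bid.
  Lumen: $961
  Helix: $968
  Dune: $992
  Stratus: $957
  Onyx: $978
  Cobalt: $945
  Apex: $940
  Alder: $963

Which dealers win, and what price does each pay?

Dune, Onyx, Helix; each pays $963

Bids ranked high→low: 992 (Dune), 978 (Onyx), 968 (Helix), 963 (Alder), 961 (Lumen), …
The 3 highest are Dune, Onyx, Helix.
Clearing price = highest rejected bid = $963.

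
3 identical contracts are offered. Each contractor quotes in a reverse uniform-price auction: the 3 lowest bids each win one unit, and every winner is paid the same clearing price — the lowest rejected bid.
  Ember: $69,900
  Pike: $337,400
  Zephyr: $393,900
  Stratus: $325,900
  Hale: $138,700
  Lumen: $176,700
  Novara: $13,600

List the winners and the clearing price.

Bids ranked low→high: 13,600 (Novara), 69,900 (Ember), 138,700 (Hale), 176,700 (Lumen), 325,900 (Stratus), …
Winners (3 units): Novara, Ember, Hale.
Clearing price = lowest rejected bid = $176,700.

Novara, Ember, Hale; each is paid $176,700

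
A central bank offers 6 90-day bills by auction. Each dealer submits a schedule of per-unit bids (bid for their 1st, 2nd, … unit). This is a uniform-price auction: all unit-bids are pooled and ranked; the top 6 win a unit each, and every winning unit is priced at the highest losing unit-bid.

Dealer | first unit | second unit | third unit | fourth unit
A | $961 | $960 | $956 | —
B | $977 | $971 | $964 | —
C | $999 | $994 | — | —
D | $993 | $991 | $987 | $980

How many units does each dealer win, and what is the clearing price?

C 2, D 4; clearing price $977

All unit-bids, highest first — top 6: 999 (C-1), 994 (C-2), 993 (D-1), 991 (D-2), 987 (D-3), 980 (D-4)
First bid not allocated: $977.
Allocation: C 2, D 4.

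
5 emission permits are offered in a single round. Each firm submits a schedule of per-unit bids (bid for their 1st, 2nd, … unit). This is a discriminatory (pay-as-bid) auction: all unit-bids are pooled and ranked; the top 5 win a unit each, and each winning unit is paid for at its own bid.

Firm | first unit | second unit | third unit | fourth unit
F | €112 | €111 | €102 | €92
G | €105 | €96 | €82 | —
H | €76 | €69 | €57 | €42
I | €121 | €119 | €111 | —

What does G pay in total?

Merging the schedules and taking the best 5: 121 (I-1), 119 (I-2), 112 (F-1), 111 (F-2), 111 (I-3)
Next rejected bid: €105 (not a price — pay-as-bid).
G wins no units.

G pays €0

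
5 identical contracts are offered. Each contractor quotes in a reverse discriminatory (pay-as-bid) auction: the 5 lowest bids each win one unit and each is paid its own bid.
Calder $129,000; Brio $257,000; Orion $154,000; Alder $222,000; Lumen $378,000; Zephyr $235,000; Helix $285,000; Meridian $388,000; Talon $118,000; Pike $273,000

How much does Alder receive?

Alder is paid $222,000

Bids ranked low→high: 118,000 (Talon), 129,000 (Calder), 154,000 (Orion), 222,000 (Alder), 235,000 (Zephyr), 257,000 (Brio), 273,000 (Pike), …
The 5 lowest are Talon, Calder, Orion, Alder, Zephyr.
Alder wins → own bid $222,000.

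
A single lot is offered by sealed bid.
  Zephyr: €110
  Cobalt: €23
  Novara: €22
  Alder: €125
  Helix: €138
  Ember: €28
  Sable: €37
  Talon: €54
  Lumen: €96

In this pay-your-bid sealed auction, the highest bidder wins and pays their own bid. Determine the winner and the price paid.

Helix pays €138

Bids ranked: 138 (Helix) > 125 (Alder) > 110 (Zephyr) > 96 (Lumen) > 54 (Talon) > 37 (Sable) > …
First-price: Helix pays what they bid, €138.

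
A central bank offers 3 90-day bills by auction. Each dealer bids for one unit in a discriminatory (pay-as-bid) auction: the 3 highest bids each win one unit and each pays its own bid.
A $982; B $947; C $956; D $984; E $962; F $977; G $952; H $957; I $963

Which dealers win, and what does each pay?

Bids ranked high→low: 984 (D), 982 (A), 977 (F), 963 (I), 962 (E), …
Top 3: D, A, F.
Each winner pays its own bid: D $984, A $982, F $977.

D $984, A $982, F $977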